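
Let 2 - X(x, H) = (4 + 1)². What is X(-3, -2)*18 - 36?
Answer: -450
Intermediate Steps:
X(x, H) = -23 (X(x, H) = 2 - (4 + 1)² = 2 - 1*5² = 2 - 1*25 = 2 - 25 = -23)
X(-3, -2)*18 - 36 = -23*18 - 36 = -414 - 36 = -450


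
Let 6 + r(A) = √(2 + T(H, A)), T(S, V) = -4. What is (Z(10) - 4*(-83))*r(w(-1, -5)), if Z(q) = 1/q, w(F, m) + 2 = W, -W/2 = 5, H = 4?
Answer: -9963/5 + 3321*I*√2/10 ≈ -1992.6 + 469.66*I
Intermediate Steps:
W = -10 (W = -2*5 = -10)
w(F, m) = -12 (w(F, m) = -2 - 10 = -12)
r(A) = -6 + I*√2 (r(A) = -6 + √(2 - 4) = -6 + √(-2) = -6 + I*√2)
(Z(10) - 4*(-83))*r(w(-1, -5)) = (1/10 - 4*(-83))*(-6 + I*√2) = (⅒ + 332)*(-6 + I*√2) = 3321*(-6 + I*√2)/10 = -9963/5 + 3321*I*√2/10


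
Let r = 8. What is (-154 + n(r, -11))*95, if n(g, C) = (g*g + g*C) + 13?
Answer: -15675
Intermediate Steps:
n(g, C) = 13 + g² + C*g (n(g, C) = (g² + C*g) + 13 = 13 + g² + C*g)
(-154 + n(r, -11))*95 = (-154 + (13 + 8² - 11*8))*95 = (-154 + (13 + 64 - 88))*95 = (-154 - 11)*95 = -165*95 = -15675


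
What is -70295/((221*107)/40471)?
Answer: -167347585/1391 ≈ -1.2031e+5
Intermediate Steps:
-70295/((221*107)/40471) = -70295/(23647*(1/40471)) = -70295/23647/40471 = -70295*40471/23647 = -167347585/1391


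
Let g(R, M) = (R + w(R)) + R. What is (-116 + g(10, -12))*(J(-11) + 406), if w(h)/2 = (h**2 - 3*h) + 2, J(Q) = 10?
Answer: 19968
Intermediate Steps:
w(h) = 4 - 6*h + 2*h**2 (w(h) = 2*((h**2 - 3*h) + 2) = 2*(2 + h**2 - 3*h) = 4 - 6*h + 2*h**2)
g(R, M) = 4 - 4*R + 2*R**2 (g(R, M) = (R + (4 - 6*R + 2*R**2)) + R = (4 - 5*R + 2*R**2) + R = 4 - 4*R + 2*R**2)
(-116 + g(10, -12))*(J(-11) + 406) = (-116 + (4 - 4*10 + 2*10**2))*(10 + 406) = (-116 + (4 - 40 + 2*100))*416 = (-116 + (4 - 40 + 200))*416 = (-116 + 164)*416 = 48*416 = 19968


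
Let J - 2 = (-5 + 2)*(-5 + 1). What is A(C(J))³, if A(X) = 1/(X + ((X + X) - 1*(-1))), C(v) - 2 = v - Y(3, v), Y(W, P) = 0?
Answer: 1/117649 ≈ 8.4999e-6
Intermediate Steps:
J = 14 (J = 2 + (-5 + 2)*(-5 + 1) = 2 - 3*(-4) = 2 + 12 = 14)
C(v) = 2 + v (C(v) = 2 + (v - 1*0) = 2 + (v + 0) = 2 + v)
A(X) = 1/(1 + 3*X) (A(X) = 1/(X + (2*X + 1)) = 1/(X + (1 + 2*X)) = 1/(1 + 3*X))
A(C(J))³ = (1/(1 + 3*(2 + 14)))³ = (1/(1 + 3*16))³ = (1/(1 + 48))³ = (1/49)³ = 1/117649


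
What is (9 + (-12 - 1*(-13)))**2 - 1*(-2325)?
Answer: 2425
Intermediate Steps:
(9 + (-12 - 1*(-13)))**2 - 1*(-2325) = (9 + (-12 + 13))**2 + 2325 = (9 + 1)**2 + 2325 = 10**2 + 2325 = 100 + 2325 = 2425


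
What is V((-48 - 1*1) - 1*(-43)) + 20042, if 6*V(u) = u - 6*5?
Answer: 20036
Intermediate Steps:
V(u) = -5 + u/6 (V(u) = (u - 6*5)/6 = (u - 30)/6 = (-30 + u)/6 = -5 + u/6)
V((-48 - 1*1) - 1*(-43)) + 20042 = (-5 + ((-48 - 1*1) - 1*(-43))/6) + 20042 = (-5 + ((-48 - 1) + 43)/6) + 20042 = (-5 + (-49 + 43)/6) + 20042 = (-5 + (1/6)*(-6)) + 20042 = (-5 - 1) + 20042 = -6 + 20042 = 20036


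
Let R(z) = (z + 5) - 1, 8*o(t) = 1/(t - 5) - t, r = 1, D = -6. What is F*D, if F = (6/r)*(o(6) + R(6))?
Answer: -675/2 ≈ -337.50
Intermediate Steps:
o(t) = -t/8 + 1/(8*(-5 + t)) (o(t) = (1/(t - 5) - t)/8 = (1/(-5 + t) - t)/8 = -t/8 + 1/(8*(-5 + t)))
R(z) = 4 + z (R(z) = (5 + z) - 1 = 4 + z)
F = 225/4 (F = (6/1)*((1 - 1*6² + 5*6)/(8*(-5 + 6)) + (4 + 6)) = (6*1)*((⅛)*(1 - 1*36 + 30)/1 + 10) = 6*((⅛)*1*(1 - 36 + 30) + 10) = 6*((⅛)*1*(-5) + 10) = 6*(-5/8 + 10) = 6*(75/8) = 225/4 ≈ 56.250)
F*D = (225/4)*(-6) = -675/2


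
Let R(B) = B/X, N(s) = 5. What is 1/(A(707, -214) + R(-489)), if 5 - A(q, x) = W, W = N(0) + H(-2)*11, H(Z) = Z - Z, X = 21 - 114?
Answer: 31/163 ≈ 0.19018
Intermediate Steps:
X = -93
H(Z) = 0
W = 5 (W = 5 + 0*11 = 5 + 0 = 5)
A(q, x) = 0 (A(q, x) = 5 - 1*5 = 5 - 5 = 0)
R(B) = -B/93 (R(B) = B/(-93) = B*(-1/93) = -B/93)
1/(A(707, -214) + R(-489)) = 1/(0 - 1/93*(-489)) = 1/(0 + 163/31) = 1/(163/31) = 31/163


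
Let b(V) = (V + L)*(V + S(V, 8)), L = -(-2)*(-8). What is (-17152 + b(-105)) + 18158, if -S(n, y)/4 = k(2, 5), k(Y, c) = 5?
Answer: 16131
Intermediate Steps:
S(n, y) = -20 (S(n, y) = -4*5 = -20)
L = -16 (L = -2*8 = -16)
b(V) = (-20 + V)*(-16 + V) (b(V) = (V - 16)*(V - 20) = (-16 + V)*(-20 + V) = (-20 + V)*(-16 + V))
(-17152 + b(-105)) + 18158 = (-17152 + (320 + (-105)² - 36*(-105))) + 18158 = (-17152 + (320 + 11025 + 3780)) + 18158 = (-17152 + 15125) + 18158 = -2027 + 18158 = 16131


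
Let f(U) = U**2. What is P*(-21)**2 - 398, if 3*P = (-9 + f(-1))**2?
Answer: 9010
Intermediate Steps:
P = 64/3 (P = (-9 + (-1)**2)**2/3 = (-9 + 1)**2/3 = (1/3)*(-8)**2 = (1/3)*64 = 64/3 ≈ 21.333)
P*(-21)**2 - 398 = (64/3)*(-21)**2 - 398 = (64/3)*441 - 398 = 9408 - 398 = 9010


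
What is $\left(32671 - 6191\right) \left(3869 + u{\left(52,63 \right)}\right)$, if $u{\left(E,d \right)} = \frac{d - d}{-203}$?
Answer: $102451120$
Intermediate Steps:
$u{\left(E,d \right)} = 0$ ($u{\left(E,d \right)} = 0 \left(- \frac{1}{203}\right) = 0$)
$\left(32671 - 6191\right) \left(3869 + u{\left(52,63 \right)}\right) = \left(32671 - 6191\right) \left(3869 + 0\right) = 26480 \cdot 3869 = 102451120$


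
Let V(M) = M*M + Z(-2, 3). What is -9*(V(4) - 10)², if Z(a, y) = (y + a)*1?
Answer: -441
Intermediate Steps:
Z(a, y) = a + y (Z(a, y) = (a + y)*1 = a + y)
V(M) = 1 + M² (V(M) = M*M + (-2 + 3) = M² + 1 = 1 + M²)
-9*(V(4) - 10)² = -9*((1 + 4²) - 10)² = -9*((1 + 16) - 10)² = -9*(17 - 10)² = -9*7² = -9*49 = -441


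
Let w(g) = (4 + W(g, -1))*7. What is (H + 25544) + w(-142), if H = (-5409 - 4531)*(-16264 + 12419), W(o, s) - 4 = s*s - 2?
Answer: 38244893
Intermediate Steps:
W(o, s) = 2 + s**2 (W(o, s) = 4 + (s*s - 2) = 4 + (s**2 - 2) = 4 + (-2 + s**2) = 2 + s**2)
H = 38219300 (H = -9940*(-3845) = 38219300)
w(g) = 49 (w(g) = (4 + (2 + (-1)**2))*7 = (4 + (2 + 1))*7 = (4 + 3)*7 = 7*7 = 49)
(H + 25544) + w(-142) = (38219300 + 25544) + 49 = 38244844 + 49 = 38244893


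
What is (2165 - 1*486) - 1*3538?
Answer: -1859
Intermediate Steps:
(2165 - 1*486) - 1*3538 = (2165 - 486) - 3538 = 1679 - 3538 = -1859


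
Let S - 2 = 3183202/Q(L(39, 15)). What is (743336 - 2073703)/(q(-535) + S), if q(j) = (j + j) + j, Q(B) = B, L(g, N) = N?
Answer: -19955505/3159157 ≈ -6.3167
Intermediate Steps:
q(j) = 3*j (q(j) = 2*j + j = 3*j)
S = 3183232/15 (S = 2 + 3183202/15 = 3183232/15 ≈ 2.1222e+5)
(743336 - 2073703)/(q(-535) + S) = (743336 - 2073703)/(3*(-535) + 3183232/15) = -1330367/(-1605 + 3183232/15) = -1330367/3159157/15 = -1330367*15/3159157 = -19955505/3159157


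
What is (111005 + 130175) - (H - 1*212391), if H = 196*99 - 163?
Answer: 434330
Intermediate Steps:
H = 19241 (H = 19404 - 163 = 19241)
(111005 + 130175) - (H - 1*212391) = (111005 + 130175) - (19241 - 1*212391) = 241180 - (19241 - 212391) = 241180 - 1*(-193150) = 241180 + 193150 = 434330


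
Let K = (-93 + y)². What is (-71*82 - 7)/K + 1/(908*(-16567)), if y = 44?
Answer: -87684693445/36117849236 ≈ -2.4277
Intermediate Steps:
K = 2401 (K = (-93 + 44)² = (-49)² = 2401)
(-71*82 - 7)/K + 1/(908*(-16567)) = (-71*82 - 7)/2401 + 1/(908*(-16567)) = (-5822 - 7)*(1/2401) + (1/908)*(-1/16567) = -5829*1/2401 - 1/15042836 = -5829/2401 - 1/15042836 = -87684693445/36117849236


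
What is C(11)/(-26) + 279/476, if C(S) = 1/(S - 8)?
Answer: 10643/18564 ≈ 0.57331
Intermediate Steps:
C(S) = 1/(-8 + S)
C(11)/(-26) + 279/476 = 1/((-8 + 11)*(-26)) + 279/476 = -1/26/3 + 279*(1/476) = (1/3)*(-1/26) + 279/476 = -1/78 + 279/476 = 10643/18564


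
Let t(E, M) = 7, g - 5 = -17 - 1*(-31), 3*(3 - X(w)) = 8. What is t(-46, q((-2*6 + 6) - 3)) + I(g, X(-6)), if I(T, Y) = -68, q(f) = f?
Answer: -61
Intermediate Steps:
X(w) = ⅓ (X(w) = 3 - ⅓*8 = 3 - 8/3 = ⅓)
g = 19 (g = 5 + (-17 - 1*(-31)) = 5 + (-17 + 31) = 5 + 14 = 19)
t(-46, q((-2*6 + 6) - 3)) + I(g, X(-6)) = 7 - 68 = -61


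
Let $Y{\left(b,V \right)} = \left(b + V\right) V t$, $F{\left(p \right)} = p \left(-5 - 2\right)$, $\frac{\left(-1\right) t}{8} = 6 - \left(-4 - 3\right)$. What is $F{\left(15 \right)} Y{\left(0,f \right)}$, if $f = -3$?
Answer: $98280$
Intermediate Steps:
$t = -104$ ($t = - 8 \left(6 - \left(-4 - 3\right)\right) = - 8 \left(6 - -7\right) = - 8 \left(6 + 7\right) = \left(-8\right) 13 = -104$)
$F{\left(p \right)} = - 7 p$ ($F{\left(p \right)} = p \left(-7\right) = - 7 p$)
$Y{\left(b,V \right)} = - 104 V \left(V + b\right)$ ($Y{\left(b,V \right)} = \left(b + V\right) V \left(-104\right) = \left(V + b\right) V \left(-104\right) = V \left(V + b\right) \left(-104\right) = - 104 V \left(V + b\right)$)
$F{\left(15 \right)} Y{\left(0,f \right)} = \left(-7\right) 15 \left(\left(-104\right) \left(-3\right) \left(-3 + 0\right)\right) = - 105 \left(\left(-104\right) \left(-3\right) \left(-3\right)\right) = \left(-105\right) \left(-936\right) = 98280$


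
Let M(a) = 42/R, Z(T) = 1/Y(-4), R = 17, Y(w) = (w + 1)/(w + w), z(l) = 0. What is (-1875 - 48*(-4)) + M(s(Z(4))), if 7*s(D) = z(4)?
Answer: -28569/17 ≈ -1680.5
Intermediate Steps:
Y(w) = (1 + w)/(2*w) (Y(w) = (1 + w)/((2*w)) = (1 + w)*(1/(2*w)) = (1 + w)/(2*w))
Z(T) = 8/3 (Z(T) = 1/((½)*(1 - 4)/(-4)) = 1/((½)*(-¼)*(-3)) = 1/(3/8) = 8/3)
s(D) = 0 (s(D) = (⅐)*0 = 0)
M(a) = 42/17
(-1875 - 48*(-4)) + M(s(Z(4))) = (-1875 - 48*(-4)) + 42/17 = (-1875 - 1*(-192)) + 42/17 = (-1875 + 192) + 42/17 = -1683 + 42/17 = -28569/17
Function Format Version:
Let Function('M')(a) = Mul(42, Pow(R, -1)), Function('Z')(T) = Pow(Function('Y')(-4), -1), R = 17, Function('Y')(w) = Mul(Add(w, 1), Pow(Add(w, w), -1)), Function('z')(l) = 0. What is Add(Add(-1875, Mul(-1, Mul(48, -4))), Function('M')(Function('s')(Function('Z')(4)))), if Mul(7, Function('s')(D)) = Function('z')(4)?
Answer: Rational(-28569, 17) ≈ -1680.5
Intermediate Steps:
Function('Y')(w) = Mul(Rational(1, 2), Pow(w, -1), Add(1, w)) (Function('Y')(w) = Mul(Add(1, w), Pow(Mul(2, w), -1)) = Mul(Add(1, w), Mul(Rational(1, 2), Pow(w, -1))) = Mul(Rational(1, 2), Pow(w, -1), Add(1, w)))
Function('Z')(T) = Rational(8, 3) (Function('Z')(T) = Pow(Mul(Rational(1, 2), Pow(-4, -1), Add(1, -4)), -1) = Pow(Mul(Rational(1, 2), Rational(-1, 4), -3), -1) = Pow(Rational(3, 8), -1) = Rational(8, 3))
Function('s')(D) = 0 (Function('s')(D) = Mul(Rational(1, 7), 0) = 0)
Function('M')(a) = Rational(42, 17) (Function('M')(a) = Mul(42, Pow(17, -1)) = Mul(42, Rational(1, 17)) = Rational(42, 17))
Add(Add(-1875, Mul(-1, Mul(48, -4))), Function('M')(Function('s')(Function('Z')(4)))) = Add(Add(-1875, Mul(-1, Mul(48, -4))), Rational(42, 17)) = Add(Add(-1875, Mul(-1, -192)), Rational(42, 17)) = Add(Add(-1875, 192), Rational(42, 17)) = Add(-1683, Rational(42, 17)) = Rational(-28569, 17)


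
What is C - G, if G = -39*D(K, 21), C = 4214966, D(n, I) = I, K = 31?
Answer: 4215785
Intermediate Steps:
G = -819 (G = -39*21 = -819)
C - G = 4214966 - 1*(-819) = 4214966 + 819 = 4215785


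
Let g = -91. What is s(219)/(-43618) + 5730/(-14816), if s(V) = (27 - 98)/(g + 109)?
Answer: -562213573/1454049648 ≈ -0.38665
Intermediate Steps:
s(V) = -71/18 (s(V) = (27 - 98)/(-91 + 109) = -71/18)
s(219)/(-43618) + 5730/(-14816) = -71/18/(-43618) + 5730/(-14816) = -71/18*(-1/43618) + 5730*(-1/14816) = 71/785124 - 2865/7408 = -562213573/1454049648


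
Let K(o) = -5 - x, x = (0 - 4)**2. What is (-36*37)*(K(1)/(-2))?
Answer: -13986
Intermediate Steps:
x = 16 (x = (-4)**2 = 16)
K(o) = -21 (K(o) = -5 - 1*16 = -5 - 16 = -21)
(-36*37)*(K(1)/(-2)) = (-36*37)*(-21/(-2)) = -(-27972)*(-1)/2 = -1332*21/2 = -13986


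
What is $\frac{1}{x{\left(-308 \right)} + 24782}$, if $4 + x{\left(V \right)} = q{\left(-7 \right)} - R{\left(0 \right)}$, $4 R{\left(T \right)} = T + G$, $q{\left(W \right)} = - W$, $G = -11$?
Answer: $\frac{4}{99151} \approx 4.0343 \cdot 10^{-5}$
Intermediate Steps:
$R{\left(T \right)} = - \frac{11}{4} + \frac{T}{4}$ ($R{\left(T \right)} = \frac{T - 11}{4} = \frac{-11 + T}{4} = - \frac{11}{4} + \frac{T}{4}$)
$x{\left(V \right)} = \frac{23}{4}$ ($x{\left(V \right)} = -4 - \left(- \frac{39}{4} + 0\right) = -4 + \left(7 - \left(- \frac{11}{4} + 0\right)\right) = -4 + \left(7 - - \frac{11}{4}\right) = -4 + \left(7 + \frac{11}{4}\right) = -4 + \frac{39}{4} = \frac{23}{4}$)
$\frac{1}{x{\left(-308 \right)} + 24782} = \frac{1}{\frac{23}{4} + 24782} = \frac{1}{\frac{99151}{4}} = \frac{4}{99151}$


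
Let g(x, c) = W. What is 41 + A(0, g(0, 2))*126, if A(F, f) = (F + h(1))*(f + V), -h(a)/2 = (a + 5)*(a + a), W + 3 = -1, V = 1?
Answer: 9113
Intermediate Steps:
W = -4 (W = -3 - 1 = -4)
h(a) = -4*a*(5 + a) (h(a) = -2*(a + 5)*(a + a) = -2*(5 + a)*2*a = -4*a*(5 + a))
g(x, c) = -4
A(F, f) = (1 + f)*(-24 + F) (A(F, f) = (F - 4*1*(5 + 1))*(f + 1) = (F - 4*1*6)*(1 + f) = (F - 24)*(1 + f) = (-24 + F)*(1 + f) = (1 + f)*(-24 + F))
41 + A(0, g(0, 2))*126 = 41 + (-24 + 0 - 24*(-4) + 0*(-4))*126 = 41 + (-24 + 0 + 96 + 0)*126 = 41 + 72*126 = 41 + 9072 = 9113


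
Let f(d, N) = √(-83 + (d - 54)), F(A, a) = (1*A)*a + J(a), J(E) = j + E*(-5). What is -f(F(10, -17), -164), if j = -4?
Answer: -I*√226 ≈ -15.033*I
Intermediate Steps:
J(E) = -4 - 5*E (J(E) = -4 + E*(-5) = -4 - 5*E)
F(A, a) = -4 - 5*a + A*a (F(A, a) = (1*A)*a + (-4 - 5*a) = A*a + (-4 - 5*a) = -4 - 5*a + A*a)
f(d, N) = √(-137 + d) (f(d, N) = √(-83 + (-54 + d)) = √(-137 + d))
-f(F(10, -17), -164) = -√(-137 + (-4 - 5*(-17) + 10*(-17))) = -√(-137 + (-4 + 85 - 170)) = -√(-137 - 89) = -√(-226) = -I*√226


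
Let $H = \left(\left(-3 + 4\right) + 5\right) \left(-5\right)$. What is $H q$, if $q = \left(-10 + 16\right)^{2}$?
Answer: $-1080$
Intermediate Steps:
$H = -30$ ($H = \left(1 + 5\right) \left(-5\right) = 6 \left(-5\right) = -30$)
$q = 36$ ($q = 6^{2} = 36$)
$H q = \left(-30\right) 36 = -1080$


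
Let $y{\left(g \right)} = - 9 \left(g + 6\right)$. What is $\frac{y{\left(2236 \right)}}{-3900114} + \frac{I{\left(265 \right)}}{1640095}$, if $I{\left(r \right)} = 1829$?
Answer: $\frac{2234841412}{355364303935} \approx 0.0062889$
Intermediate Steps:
$y{\left(g \right)} = -54 - 9 g$ ($y{\left(g \right)} = - 9 \left(6 + g\right) = -54 - 9 g$)
$\frac{y{\left(2236 \right)}}{-3900114} + \frac{I{\left(265 \right)}}{1640095} = \frac{-54 - 20124}{-3900114} + \frac{1829}{1640095} = \left(-54 - 20124\right) \left(- \frac{1}{3900114}\right) + 1829 \cdot \frac{1}{1640095} = \left(-20178\right) \left(- \frac{1}{3900114}\right) + \frac{1829}{1640095} = \frac{1121}{216673} + \frac{1829}{1640095} = \frac{2234841412}{355364303935}$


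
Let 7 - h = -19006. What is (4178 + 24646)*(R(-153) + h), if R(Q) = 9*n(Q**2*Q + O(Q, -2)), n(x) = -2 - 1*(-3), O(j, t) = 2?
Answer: 548290128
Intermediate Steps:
h = 19013 (h = 7 - 1*(-19006) = 7 + 19006 = 19013)
n(x) = 1 (n(x) = -2 + 3 = 1)
R(Q) = 9 (R(Q) = 9*1 = 9)
(4178 + 24646)*(R(-153) + h) = (4178 + 24646)*(9 + 19013) = 28824*19022 = 548290128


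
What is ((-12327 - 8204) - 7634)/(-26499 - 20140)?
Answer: 28165/46639 ≈ 0.60389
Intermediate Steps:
((-12327 - 8204) - 7634)/(-26499 - 20140) = (-20531 - 7634)/(-46639) = -28165*(-1/46639) = 28165/46639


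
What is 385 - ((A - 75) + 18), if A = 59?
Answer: 383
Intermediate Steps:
385 - ((A - 75) + 18) = 385 - ((59 - 75) + 18) = 385 - (-16 + 18) = 385 - 1*2 = 385 - 2 = 383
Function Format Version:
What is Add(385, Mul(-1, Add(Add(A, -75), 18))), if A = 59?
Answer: 383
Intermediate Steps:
Add(385, Mul(-1, Add(Add(A, -75), 18))) = Add(385, Mul(-1, Add(Add(59, -75), 18))) = Add(385, Mul(-1, Add(-16, 18))) = Add(385, Mul(-1, 2)) = Add(385, -2) = 383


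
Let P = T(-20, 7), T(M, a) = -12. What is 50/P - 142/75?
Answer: -303/50 ≈ -6.0600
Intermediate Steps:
P = -12
50/P - 142/75 = 50/(-12) - 142/75 = 50*(-1/12) - 142*1/75 = -25/6 - 142/75 = -303/50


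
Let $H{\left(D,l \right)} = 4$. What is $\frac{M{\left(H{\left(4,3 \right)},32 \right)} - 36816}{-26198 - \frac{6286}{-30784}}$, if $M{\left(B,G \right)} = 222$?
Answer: $\frac{563254848}{403236473} \approx 1.3968$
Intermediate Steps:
$\frac{M{\left(H{\left(4,3 \right)},32 \right)} - 36816}{-26198 - \frac{6286}{-30784}} = \frac{222 - 36816}{-26198 - \frac{6286}{-30784}} = - \frac{36594}{-26198 - - \frac{3143}{15392}} = - \frac{36594}{-26198 + \frac{3143}{15392}} = - \frac{36594}{- \frac{403236473}{15392}} = \left(-36594\right) \left(- \frac{15392}{403236473}\right) = \frac{563254848}{403236473}$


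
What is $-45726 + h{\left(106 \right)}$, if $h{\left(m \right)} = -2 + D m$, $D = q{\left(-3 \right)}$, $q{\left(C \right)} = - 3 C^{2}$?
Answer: $-48590$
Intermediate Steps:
$D = -27$ ($D = - 3 \left(-3\right)^{2} = \left(-3\right) 9 = -27$)
$h{\left(m \right)} = -2 - 27 m$
$-45726 + h{\left(106 \right)} = -45726 - 2864 = -48590$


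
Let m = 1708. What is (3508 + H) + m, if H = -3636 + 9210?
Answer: 10790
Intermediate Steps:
H = 5574
(3508 + H) + m = (3508 + 5574) + 1708 = 9082 + 1708 = 10790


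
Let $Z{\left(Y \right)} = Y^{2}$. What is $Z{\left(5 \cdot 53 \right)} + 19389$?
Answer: $89614$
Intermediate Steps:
$Z{\left(5 \cdot 53 \right)} + 19389 = \left(5 \cdot 53\right)^{2} + 19389 = 265^{2} + 19389 = 70225 + 19389 = 89614$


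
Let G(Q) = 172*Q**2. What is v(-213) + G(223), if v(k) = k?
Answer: 8553175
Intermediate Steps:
v(-213) + G(223) = -213 + 172*223**2 = -213 + 172*49729 = -213 + 8553388 = 8553175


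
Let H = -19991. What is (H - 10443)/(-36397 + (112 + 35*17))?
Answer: 15217/17845 ≈ 0.85273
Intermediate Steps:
(H - 10443)/(-36397 + (112 + 35*17)) = (-19991 - 10443)/(-36397 + (112 + 35*17)) = -30434/(-36397 + (112 + 595)) = -30434/(-36397 + 707) = -30434/(-35690) = -30434*(-1/35690) = 15217/17845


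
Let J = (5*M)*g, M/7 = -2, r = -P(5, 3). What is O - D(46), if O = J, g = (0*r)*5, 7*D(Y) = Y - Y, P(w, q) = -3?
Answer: 0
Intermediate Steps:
D(Y) = 0 (D(Y) = (Y - Y)/7 = (⅐)*0 = 0)
r = 3 (r = -1*(-3) = 3)
g = 0 (g = (0*3)*5 = 0*5 = 0)
M = -14 (M = 7*(-2) = -14)
J = 0 (J = (5*(-14))*0 = -70*0 = 0)
O = 0
O - D(46) = 0 - 1*0 = 0 + 0 = 0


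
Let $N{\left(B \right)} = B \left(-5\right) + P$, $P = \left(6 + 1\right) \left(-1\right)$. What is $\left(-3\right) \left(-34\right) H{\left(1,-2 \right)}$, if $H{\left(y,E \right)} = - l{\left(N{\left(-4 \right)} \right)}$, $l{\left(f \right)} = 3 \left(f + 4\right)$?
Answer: $-5202$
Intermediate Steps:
$P = -7$ ($P = 7 \left(-1\right) = -7$)
$N{\left(B \right)} = -7 - 5 B$ ($N{\left(B \right)} = B \left(-5\right) - 7 = - 5 B - 7 = -7 - 5 B$)
$l{\left(f \right)} = 12 + 3 f$ ($l{\left(f \right)} = 3 \left(4 + f\right) = 12 + 3 f$)
$H{\left(y,E \right)} = -51$ ($H{\left(y,E \right)} = - (12 + 3 \left(-7 - -20\right)) = - (12 + 3 \left(-7 + 20\right)) = - (12 + 3 \cdot 13) = - (12 + 39) = \left(-1\right) 51 = -51$)
$\left(-3\right) \left(-34\right) H{\left(1,-2 \right)} = \left(-3\right) \left(-34\right) \left(-51\right) = 102 \left(-51\right) = -5202$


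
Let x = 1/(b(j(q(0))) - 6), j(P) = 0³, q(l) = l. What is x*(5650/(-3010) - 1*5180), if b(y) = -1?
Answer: 1559745/2107 ≈ 740.27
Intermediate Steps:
j(P) = 0
x = -⅐ (x = 1/(-1 - 6) = 1/(-7) = -⅐ ≈ -0.14286)
x*(5650/(-3010) - 1*5180) = -(5650/(-3010) - 1*5180)/7 = -(5650*(-1/3010) - 5180)/7 = -(-565/301 - 5180)/7 = -⅐*(-1559745/301) = 1559745/2107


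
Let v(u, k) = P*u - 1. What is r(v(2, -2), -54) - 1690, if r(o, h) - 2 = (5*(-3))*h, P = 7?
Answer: -878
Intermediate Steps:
v(u, k) = -1 + 7*u (v(u, k) = 7*u - 1 = -1 + 7*u)
r(o, h) = 2 - 15*h (r(o, h) = 2 + (5*(-3))*h = 2 - 15*h)
r(v(2, -2), -54) - 1690 = (2 - 15*(-54)) - 1690 = (2 + 810) - 1690 = 812 - 1690 = -878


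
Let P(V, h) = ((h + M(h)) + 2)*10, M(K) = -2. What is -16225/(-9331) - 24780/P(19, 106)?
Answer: -10701184/494543 ≈ -21.639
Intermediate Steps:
P(V, h) = 10*h (P(V, h) = ((h - 2) + 2)*10 = ((-2 + h) + 2)*10 = h*10 = 10*h)
-16225/(-9331) - 24780/P(19, 106) = -16225/(-9331) - 24780/(10*106) = -16225*(-1/9331) - 24780/1060 = 16225/9331 - 24780*1/1060 = 16225/9331 - 1239/53 = -10701184/494543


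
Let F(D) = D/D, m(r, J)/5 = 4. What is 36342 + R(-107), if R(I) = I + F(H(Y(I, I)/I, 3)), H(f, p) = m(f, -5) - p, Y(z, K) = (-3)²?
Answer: 36236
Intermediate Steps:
m(r, J) = 20 (m(r, J) = 5*4 = 20)
Y(z, K) = 9
H(f, p) = 20 - p
F(D) = 1
R(I) = 1 + I (R(I) = I + 1 = 1 + I)
36342 + R(-107) = 36342 + (1 - 107) = 36342 - 106 = 36236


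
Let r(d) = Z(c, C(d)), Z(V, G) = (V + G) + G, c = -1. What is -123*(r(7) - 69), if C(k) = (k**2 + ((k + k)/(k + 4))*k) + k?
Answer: -80934/11 ≈ -7357.6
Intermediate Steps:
C(k) = k + k**2 + 2*k**2/(4 + k) (C(k) = (k**2 + ((2*k)/(4 + k))*k) + k = (k**2 + (2*k/(4 + k))*k) + k = (k**2 + 2*k**2/(4 + k)) + k = k + k**2 + 2*k**2/(4 + k))
Z(V, G) = V + 2*G (Z(V, G) = (G + V) + G = V + 2*G)
r(d) = -1 + 2*d*(4 + d**2 + 7*d)/(4 + d) (r(d) = -1 + 2*(d*(4 + d**2 + 7*d)/(4 + d)) = -1 + 2*d*(4 + d**2 + 7*d)/(4 + d))
-123*(r(7) - 69) = -123*((-4 - 1*7 + 2*7*(4 + 7**2 + 7*7))/(4 + 7) - 69) = -123*((-4 - 7 + 2*7*(4 + 49 + 49))/11 - 69) = -123*((-4 - 7 + 2*7*102)/11 - 69) = -123*((-4 - 7 + 1428)/11 - 69) = -123*((1/11)*1417 - 69) = -123*(1417/11 - 69) = -123*658/11 = -80934/11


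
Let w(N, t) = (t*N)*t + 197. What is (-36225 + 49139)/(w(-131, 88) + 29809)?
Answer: -6457/492229 ≈ -0.013118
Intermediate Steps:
w(N, t) = 197 + N*t² (w(N, t) = (N*t)*t + 197 = N*t² + 197 = 197 + N*t²)
(-36225 + 49139)/(w(-131, 88) + 29809) = (-36225 + 49139)/((197 - 131*88²) + 29809) = 12914/((197 - 131*7744) + 29809) = 12914/((197 - 1014464) + 29809) = 12914/(-1014267 + 29809) = 12914/(-984458) = 12914*(-1/984458) = -6457/492229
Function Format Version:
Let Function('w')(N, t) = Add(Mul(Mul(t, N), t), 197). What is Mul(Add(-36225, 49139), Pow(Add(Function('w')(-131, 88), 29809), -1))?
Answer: Rational(-6457, 492229) ≈ -0.013118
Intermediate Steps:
Function('w')(N, t) = Add(197, Mul(N, Pow(t, 2))) (Function('w')(N, t) = Add(Mul(Mul(N, t), t), 197) = Add(Mul(N, Pow(t, 2)), 197) = Add(197, Mul(N, Pow(t, 2))))
Mul(Add(-36225, 49139), Pow(Add(Function('w')(-131, 88), 29809), -1)) = Mul(Add(-36225, 49139), Pow(Add(Add(197, Mul(-131, Pow(88, 2))), 29809), -1)) = Mul(12914, Pow(Add(Add(197, Mul(-131, 7744)), 29809), -1)) = Mul(12914, Pow(Add(Add(197, -1014464), 29809), -1)) = Mul(12914, Pow(Add(-1014267, 29809), -1)) = Mul(12914, Pow(-984458, -1)) = Mul(12914, Rational(-1, 984458)) = Rational(-6457, 492229)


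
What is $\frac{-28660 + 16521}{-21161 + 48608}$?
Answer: $- \frac{12139}{27447} \approx -0.44227$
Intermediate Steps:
$\frac{-28660 + 16521}{-21161 + 48608} = - \frac{12139}{27447}$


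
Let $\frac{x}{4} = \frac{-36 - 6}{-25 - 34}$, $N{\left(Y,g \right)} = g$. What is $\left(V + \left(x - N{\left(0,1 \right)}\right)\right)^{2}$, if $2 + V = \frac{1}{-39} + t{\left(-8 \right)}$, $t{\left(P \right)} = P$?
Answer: $\frac{354117124}{5294601} \approx 66.883$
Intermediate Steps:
$V = - \frac{391}{39}$ ($V = -2 - \left(8 - \frac{1}{-39}\right) = -2 - \frac{313}{39} = - \frac{391}{39} \approx -10.026$)
$x = \frac{168}{59}$ ($x = 4 \frac{-36 - 6}{-25 - 34} = 4 \left(- \frac{42}{-59}\right) = 4 \left(\left(-42\right) \left(- \frac{1}{59}\right)\right) = 4 \cdot \frac{42}{59} = \frac{168}{59} \approx 2.8475$)
$\left(V + \left(x - N{\left(0,1 \right)}\right)\right)^{2} = \left(- \frac{391}{39} + \left(\frac{168}{59} - 1\right)\right)^{2} = \left(- \frac{391}{39} + \frac{109}{59}\right)^{2} = \left(- \frac{18818}{2301}\right)^{2} = \frac{354117124}{5294601}$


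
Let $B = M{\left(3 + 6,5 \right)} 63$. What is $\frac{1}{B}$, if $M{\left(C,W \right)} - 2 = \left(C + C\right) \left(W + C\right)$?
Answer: $\frac{1}{16002} \approx 6.2492 \cdot 10^{-5}$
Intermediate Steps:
$M{\left(C,W \right)} = 2 + 2 C \left(C + W\right)$ ($M{\left(C,W \right)} = 2 + \left(C + C\right) \left(W + C\right) = 2 + 2 C \left(C + W\right)$)
$B = 16002$ ($B = \left(2 + 2 \left(3 + 6\right)^{2} + 2 \left(3 + 6\right) 5\right) 63 = \left(2 + 2 \cdot 9^{2} + 2 \cdot 9 \cdot 5\right) 63 = \left(2 + 2 \cdot 81 + 90\right) 63 = \left(2 + 162 + 90\right) 63 = 254 \cdot 63 = 16002$)
$\frac{1}{B} = \frac{1}{16002}$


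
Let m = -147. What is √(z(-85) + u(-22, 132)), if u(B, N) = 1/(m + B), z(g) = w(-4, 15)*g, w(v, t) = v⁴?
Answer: I*√3677441/13 ≈ 147.51*I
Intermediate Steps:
z(g) = 256*g (z(g) = (-4)⁴*g = 256*g)
u(B, N) = 1/(-147 + B)
√(z(-85) + u(-22, 132)) = √(256*(-85) + 1/(-147 - 22)) = √(-21760 + 1/(-169)) = √(-21760 - 1/169) = √(-3677441/169) = I*√3677441/13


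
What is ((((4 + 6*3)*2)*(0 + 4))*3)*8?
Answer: 4224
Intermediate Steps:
((((4 + 6*3)*2)*(0 + 4))*3)*8 = ((((4 + 18)*2)*4)*3)*8 = (((22*2)*4)*3)*8 = ((44*4)*3)*8 = (176*3)*8 = 528*8 = 4224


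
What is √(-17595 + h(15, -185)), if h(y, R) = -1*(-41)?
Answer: I*√17554 ≈ 132.49*I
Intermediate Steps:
h(y, R) = 41
√(-17595 + h(15, -185)) = √(-17595 + 41) = √(-17554) = I*√17554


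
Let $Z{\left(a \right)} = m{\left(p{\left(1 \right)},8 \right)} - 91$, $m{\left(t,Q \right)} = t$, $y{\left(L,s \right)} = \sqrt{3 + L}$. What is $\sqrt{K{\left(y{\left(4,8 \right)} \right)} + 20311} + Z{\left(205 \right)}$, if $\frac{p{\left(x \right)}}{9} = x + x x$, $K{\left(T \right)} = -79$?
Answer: $-73 + 6 \sqrt{562} \approx 69.239$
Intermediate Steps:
$p{\left(x \right)} = 9 x + 9 x^{2}$ ($p{\left(x \right)} = 9 \left(x + x x\right) = 9 \left(x + x^{2}\right) = 9 x + 9 x^{2}$)
$Z{\left(a \right)} = -73$ ($Z{\left(a \right)} = 9 \cdot 1 \left(1 + 1\right) - 91 = 9 \cdot 1 \cdot 2 - 91 = 18 - 91 = -73$)
$\sqrt{K{\left(y{\left(4,8 \right)} \right)} + 20311} + Z{\left(205 \right)} = \sqrt{-79 + 20311} - 73 = \sqrt{20232} - 73 = 6 \sqrt{562} - 73 = -73 + 6 \sqrt{562}$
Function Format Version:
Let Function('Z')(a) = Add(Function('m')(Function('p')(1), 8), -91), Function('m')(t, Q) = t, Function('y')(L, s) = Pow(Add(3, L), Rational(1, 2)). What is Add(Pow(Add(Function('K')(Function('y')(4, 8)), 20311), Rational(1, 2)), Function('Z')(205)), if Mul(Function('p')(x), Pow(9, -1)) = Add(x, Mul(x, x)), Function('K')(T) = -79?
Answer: Add(-73, Mul(6, Pow(562, Rational(1, 2)))) ≈ 69.239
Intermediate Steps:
Function('p')(x) = Add(Mul(9, x), Mul(9, Pow(x, 2))) (Function('p')(x) = Mul(9, Add(x, Mul(x, x))) = Mul(9, Add(x, Pow(x, 2))) = Add(Mul(9, x), Mul(9, Pow(x, 2))))
Function('Z')(a) = -73 (Function('Z')(a) = Add(Mul(9, 1, Add(1, 1)), -91) = Add(Mul(9, 1, 2), -91) = Add(18, -91) = -73)
Add(Pow(Add(Function('K')(Function('y')(4, 8)), 20311), Rational(1, 2)), Function('Z')(205)) = Add(Pow(Add(-79, 20311), Rational(1, 2)), -73) = Add(Pow(20232, Rational(1, 2)), -73) = Add(Mul(6, Pow(562, Rational(1, 2))), -73) = Add(-73, Mul(6, Pow(562, Rational(1, 2))))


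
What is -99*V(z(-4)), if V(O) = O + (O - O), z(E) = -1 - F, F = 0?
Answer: 99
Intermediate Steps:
z(E) = -1 (z(E) = -1 - 1*0 = -1 + 0 = -1)
V(O) = O (V(O) = O + 0 = O)
-99*V(z(-4)) = -99*(-1) = 99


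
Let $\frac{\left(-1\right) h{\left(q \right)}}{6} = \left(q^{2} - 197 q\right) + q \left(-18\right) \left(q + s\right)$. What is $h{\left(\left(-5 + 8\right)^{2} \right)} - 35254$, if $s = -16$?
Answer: $-31906$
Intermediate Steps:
$h{\left(q \right)} = - 6 q^{2} + 1182 q + 108 q \left(-16 + q\right)$ ($h{\left(q \right)} = - 6 \left(\left(q^{2} - 197 q\right) + q \left(-18\right) \left(q - 16\right)\right) = - 6 \left(\left(q^{2} - 197 q\right) + - 18 q \left(-16 + q\right)\right) = - 6 \left(\left(q^{2} - 197 q\right) - 18 q \left(-16 + q\right)\right) = - 6 \left(q^{2} - 197 q - 18 q \left(-16 + q\right)\right) = - 6 q^{2} + 1182 q + 108 q \left(-16 + q\right)$)
$h{\left(\left(-5 + 8\right)^{2} \right)} - 35254 = 6 \left(-5 + 8\right)^{2} \left(-91 + 17 \left(-5 + 8\right)^{2}\right) - 35254 = 6 \cdot 3^{2} \left(-91 + 17 \cdot 3^{2}\right) - 35254 = 6 \cdot 9 \left(-91 + 17 \cdot 9\right) - 35254 = 6 \cdot 9 \left(-91 + 153\right) - 35254 = 6 \cdot 9 \cdot 62 - 35254 = 3348 - 35254 = -31906$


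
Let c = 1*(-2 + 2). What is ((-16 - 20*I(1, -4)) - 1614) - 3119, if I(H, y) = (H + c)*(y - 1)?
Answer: -4649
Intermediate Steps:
c = 0 (c = 1*0 = 0)
I(H, y) = H*(-1 + y) (I(H, y) = (H + 0)*(y - 1) = H*(-1 + y))
((-16 - 20*I(1, -4)) - 1614) - 3119 = ((-16 - 20*(-1 - 4)) - 1614) - 3119 = ((-16 - 20*(-5)) - 1614) - 3119 = ((-16 + 100) - 1614) - 3119 = (84 - 1614) - 3119 = -1530 - 3119 = -4649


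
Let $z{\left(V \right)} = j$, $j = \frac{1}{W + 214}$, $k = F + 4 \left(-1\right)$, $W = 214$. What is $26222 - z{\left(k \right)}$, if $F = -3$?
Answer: $\frac{11223015}{428} \approx 26222.0$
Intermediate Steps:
$k = -7$ ($k = -3 + 4 \left(-1\right) = -3 - 4 = -7$)
$j = \frac{1}{428}$ ($j = \frac{1}{214 + 214} = \frac{1}{428} \approx 0.0023364$)
$z{\left(V \right)} = \frac{1}{428}$
$26222 - z{\left(k \right)} = 26222 - \frac{1}{428} = \frac{11223015}{428}$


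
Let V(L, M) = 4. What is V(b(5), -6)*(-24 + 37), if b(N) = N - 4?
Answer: 52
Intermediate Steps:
b(N) = -4 + N
V(b(5), -6)*(-24 + 37) = 4*(-24 + 37) = 4*13 = 52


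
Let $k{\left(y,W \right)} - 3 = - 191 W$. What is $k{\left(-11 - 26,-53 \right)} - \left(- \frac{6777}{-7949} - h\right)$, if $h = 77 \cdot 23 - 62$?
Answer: $\frac{94069638}{7949} \approx 11834.0$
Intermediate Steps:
$k{\left(y,W \right)} = 3 - 191 W$
$h = 1709$ ($h = 1771 - 62 = 1709$)
$k{\left(-11 - 26,-53 \right)} - \left(- \frac{6777}{-7949} - h\right) = \left(3 - -10123\right) - \left(- \frac{6777}{-7949} - 1709\right) = \left(3 + 10123\right) - \left(\left(-6777\right) \left(- \frac{1}{7949}\right) - 1709\right) = 10126 - \left(\frac{6777}{7949} - 1709\right) = 10126 - - \frac{13578064}{7949} = 10126 + \frac{13578064}{7949} = \frac{94069638}{7949}$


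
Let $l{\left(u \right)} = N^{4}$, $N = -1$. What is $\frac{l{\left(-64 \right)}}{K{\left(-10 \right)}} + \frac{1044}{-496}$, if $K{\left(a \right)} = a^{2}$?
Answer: $- \frac{3247}{1550} \approx -2.0948$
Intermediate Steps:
$l{\left(u \right)} = 1$ ($l{\left(u \right)} = \left(-1\right)^{4} = 1$)
$\frac{l{\left(-64 \right)}}{K{\left(-10 \right)}} + \frac{1044}{-496} = 1 \frac{1}{\left(-10\right)^{2}} + \frac{1044}{-496} = 1 \cdot \frac{1}{100} + 1044 \left(- \frac{1}{496}\right) = 1 \cdot \frac{1}{100} - \frac{261}{124} = \frac{1}{100} - \frac{261}{124} = - \frac{3247}{1550}$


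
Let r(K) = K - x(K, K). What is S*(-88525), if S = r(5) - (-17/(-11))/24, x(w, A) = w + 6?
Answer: 141728525/264 ≈ 5.3685e+5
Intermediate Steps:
x(w, A) = 6 + w
r(K) = -6 (r(K) = K - (6 + K) = K + (-6 - K) = -6)
S = -1601/264 (S = -6 - (-17/(-11))/24 = -6 - (-17*(-1/11))/24 = -6 - 17/(11*24) = -6 - 1*17/264 = -6 - 17/264 = -1601/264 ≈ -6.0644)
S*(-88525) = -1601/264*(-88525) = 141728525/264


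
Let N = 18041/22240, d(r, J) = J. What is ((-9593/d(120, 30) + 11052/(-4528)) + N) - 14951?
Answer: -288369721247/18881760 ≈ -15272.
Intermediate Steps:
N = 18041/22240 (N = 18041*(1/22240) = 18041/22240 ≈ 0.81120)
((-9593/d(120, 30) + 11052/(-4528)) + N) - 14951 = ((-9593/30 + 11052/(-4528)) + 18041/22240) - 14951 = ((-9593*1/30 + 11052*(-1/4528)) + 18041/22240) - 14951 = ((-9593/30 - 2763/1132) + 18041/22240) - 14951 = (-5471083/16980 + 18041/22240) - 14951 = -6068527487/18881760 - 14951 = -288369721247/18881760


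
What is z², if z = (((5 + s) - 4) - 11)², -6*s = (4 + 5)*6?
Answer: 130321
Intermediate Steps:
s = -9 (s = -(4 + 5)*6/6 = -3*6/2 = -⅙*54 = -9)
z = 361 (z = (((5 - 9) - 4) - 11)² = ((-4 - 4) - 11)² = (-8 - 11)² = (-19)² = 361)
z² = 361² = 130321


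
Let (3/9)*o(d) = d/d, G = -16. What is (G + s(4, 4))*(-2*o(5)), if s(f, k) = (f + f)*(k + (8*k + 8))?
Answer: -2016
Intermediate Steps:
s(f, k) = 2*f*(8 + 9*k) (s(f, k) = (2*f)*(k + (8 + 8*k)) = (2*f)*(8 + 9*k) = 2*f*(8 + 9*k))
o(d) = 3 (o(d) = 3*(d/d) = 3*1 = 3)
(G + s(4, 4))*(-2*o(5)) = (-16 + 2*4*(8 + 9*4))*(-2*3) = (-16 + 2*4*(8 + 36))*(-6) = (-16 + 2*4*44)*(-6) = (-16 + 352)*(-6) = 336*(-6) = -2016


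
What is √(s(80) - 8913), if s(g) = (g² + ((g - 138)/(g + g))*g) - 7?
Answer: I*√2549 ≈ 50.488*I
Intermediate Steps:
s(g) = -76 + g² + g/2 (s(g) = (g² + ((-138 + g)/((2*g)))*g) - 7 = (g² + ((-138 + g)*(1/(2*g)))*g) - 7 = (g² + ((-138 + g)/(2*g))*g) - 7 = (g² + (-69 + g/2)) - 7 = (-69 + g² + g/2) - 7 = -76 + g² + g/2)
√(s(80) - 8913) = √((-76 + 80² + (½)*80) - 8913) = √((-76 + 6400 + 40) - 8913) = √(6364 - 8913) = √(-2549) = I*√2549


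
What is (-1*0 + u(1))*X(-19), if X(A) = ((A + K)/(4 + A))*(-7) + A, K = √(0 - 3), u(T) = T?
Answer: -418/15 + 7*I*√3/15 ≈ -27.867 + 0.80829*I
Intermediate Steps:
K = I*√3 (K = √(-3) = I*√3 ≈ 1.732*I)
X(A) = A - 7*(A + I*√3)/(4 + A) (X(A) = ((A + I*√3)/(4 + A))*(-7) + A = -7*(A + I*√3)/(4 + A) + A = A - 7*(A + I*√3)/(4 + A))
(-1*0 + u(1))*X(-19) = (-1*0 + 1)*(((-19)² - 3*(-19) - 7*I*√3)/(4 - 19)) = (0 + 1)*((361 + 57 - 7*I*√3)/(-15)) = 1*(-(418 - 7*I*√3)/15) = 1*(-418/15 + 7*I*√3/15) = -418/15 + 7*I*√3/15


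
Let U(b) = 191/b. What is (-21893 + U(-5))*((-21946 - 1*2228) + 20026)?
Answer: 454853088/5 ≈ 9.0971e+7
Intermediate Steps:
(-21893 + U(-5))*((-21946 - 1*2228) + 20026) = (-21893 + 191/(-5))*((-21946 - 1*2228) + 20026) = (-21893 + 191*(-⅕))*((-21946 - 2228) + 20026) = (-21893 - 191/5)*(-24174 + 20026) = -109656/5*(-4148) = 454853088/5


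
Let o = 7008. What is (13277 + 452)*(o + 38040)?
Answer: 618463992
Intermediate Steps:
(13277 + 452)*(o + 38040) = (13277 + 452)*(7008 + 38040) = 13729*45048 = 618463992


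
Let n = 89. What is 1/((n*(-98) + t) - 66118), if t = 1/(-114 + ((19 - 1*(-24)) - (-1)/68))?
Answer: -4827/361252748 ≈ -1.3362e-5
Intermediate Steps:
t = -68/4827 (t = 1/(-114 + ((19 + 24) - (-1)/68)) = 1/(-114 + (43 - 1*(-1/68))) = 1/(-114 + (43 + 1/68)) = 1/(-114 + 2925/68) = 1/(-4827/68) = -68/4827 ≈ -0.014087)
1/((n*(-98) + t) - 66118) = 1/((89*(-98) - 68/4827) - 66118) = 1/((-8722 - 68/4827) - 66118) = 1/(-42101162/4827 - 66118) = 1/(-361252748/4827) = -4827/361252748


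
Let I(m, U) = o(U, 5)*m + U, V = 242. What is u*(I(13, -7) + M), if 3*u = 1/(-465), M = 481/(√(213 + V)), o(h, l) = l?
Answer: -58/1395 - 37*√455/48825 ≈ -0.057742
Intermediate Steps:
I(m, U) = U + 5*m (I(m, U) = 5*m + U = U + 5*m)
M = 37*√455/35 (M = 481/(√(213 + 242)) = 481/(√455) = 481*(√455/455) = 37*√455/35 ≈ 22.550)
u = -1/1395 (u = (⅓)/(-465) = (⅓)*(-1/465) = -1/1395 ≈ -0.00071685)
u*(I(13, -7) + M) = -((-7 + 5*13) + 37*√455/35)/1395 = -((-7 + 65) + 37*√455/35)/1395 = -(58 + 37*√455/35)/1395 = -58/1395 - 37*√455/48825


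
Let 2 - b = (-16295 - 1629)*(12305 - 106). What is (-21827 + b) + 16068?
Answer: 218649119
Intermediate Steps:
b = 218654878 (b = 2 - (-16295 - 1629)*(12305 - 106) = 2 - (-17924)*12199 = 2 - 1*(-218654876) = 2 + 218654876 = 218654878)
(-21827 + b) + 16068 = (-21827 + 218654878) + 16068 = 218633051 + 16068 = 218649119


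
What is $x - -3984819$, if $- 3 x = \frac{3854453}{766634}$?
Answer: $\frac{9164689333285}{2299902} \approx 3.9848 \cdot 10^{6}$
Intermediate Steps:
$x = - \frac{3854453}{2299902}$ ($x = - \frac{3854453 \cdot \frac{1}{766634}}{3} = \left(- \frac{1}{3}\right) \frac{3854453}{766634} = - \frac{3854453}{2299902} \approx -1.6759$)
$x - -3984819 = - \frac{3854453}{2299902} - -3984819 = - \frac{3854453}{2299902} + 3984819 = \frac{9164689333285}{2299902}$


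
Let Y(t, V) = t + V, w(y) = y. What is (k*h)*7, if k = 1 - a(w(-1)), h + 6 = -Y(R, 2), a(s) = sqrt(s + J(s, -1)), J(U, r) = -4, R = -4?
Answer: -28 + 28*I*sqrt(5) ≈ -28.0 + 62.61*I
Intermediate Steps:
Y(t, V) = V + t
a(s) = sqrt(-4 + s) (a(s) = sqrt(s - 4) = sqrt(-4 + s))
h = -4 (h = -6 - (2 - 4) = -6 - 1*(-2) = -6 + 2 = -4)
k = 1 - I*sqrt(5) (k = 1 - sqrt(-4 - 1) = 1 - sqrt(-5) = 1 - I*sqrt(5) ≈ 1.0 - 2.2361*I)
(k*h)*7 = ((1 - I*sqrt(5))*(-4))*7 = (-4 + 4*I*sqrt(5))*7 = -28 + 28*I*sqrt(5)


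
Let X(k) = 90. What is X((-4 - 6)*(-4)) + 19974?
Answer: 20064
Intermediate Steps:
X((-4 - 6)*(-4)) + 19974 = 90 + 19974 = 20064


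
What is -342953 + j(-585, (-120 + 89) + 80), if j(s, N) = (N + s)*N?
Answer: -369217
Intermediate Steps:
j(s, N) = N*(N + s)
-342953 + j(-585, (-120 + 89) + 80) = -342953 + ((-120 + 89) + 80)*(((-120 + 89) + 80) - 585) = -342953 + (-31 + 80)*((-31 + 80) - 585) = -342953 + 49*(49 - 585) = -342953 + 49*(-536) = -342953 - 26264 = -369217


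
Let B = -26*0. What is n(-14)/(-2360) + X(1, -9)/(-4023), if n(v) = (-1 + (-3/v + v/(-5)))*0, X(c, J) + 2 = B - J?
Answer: -7/4023 ≈ -0.0017400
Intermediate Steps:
B = 0
X(c, J) = -2 - J (X(c, J) = -2 + (0 - J) = -2 - J)
n(v) = 0 (n(v) = (-1 + (-3/v + v*(-⅕)))*0 = (-1 + (-3/v - v/5))*0 = (-1 - 3/v - v/5)*0 = 0)
n(-14)/(-2360) + X(1, -9)/(-4023) = 0/(-2360) + (-2 - 1*(-9))/(-4023) = 0*(-1/2360) + (-2 + 9)*(-1/4023) = 0 + 7*(-1/4023) = 0 - 7/4023 = -7/4023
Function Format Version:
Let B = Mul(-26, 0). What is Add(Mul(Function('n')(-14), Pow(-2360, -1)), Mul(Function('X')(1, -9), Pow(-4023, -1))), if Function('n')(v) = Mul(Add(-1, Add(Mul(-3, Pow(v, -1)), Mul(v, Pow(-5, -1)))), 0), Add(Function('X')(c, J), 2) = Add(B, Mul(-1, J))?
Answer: Rational(-7, 4023) ≈ -0.0017400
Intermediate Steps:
B = 0
Function('X')(c, J) = Add(-2, Mul(-1, J)) (Function('X')(c, J) = Add(-2, Add(0, Mul(-1, J))) = Add(-2, Mul(-1, J)))
Function('n')(v) = 0 (Function('n')(v) = Mul(Add(-1, Add(Mul(-3, Pow(v, -1)), Mul(v, Rational(-1, 5)))), 0) = Mul(Add(-1, Add(Mul(-3, Pow(v, -1)), Mul(Rational(-1, 5), v))), 0) = Mul(Add(-1, Mul(-3, Pow(v, -1)), Mul(Rational(-1, 5), v)), 0) = 0)
Add(Mul(Function('n')(-14), Pow(-2360, -1)), Mul(Function('X')(1, -9), Pow(-4023, -1))) = Add(Mul(0, Pow(-2360, -1)), Mul(Add(-2, Mul(-1, -9)), Pow(-4023, -1))) = Add(Mul(0, Rational(-1, 2360)), Mul(Add(-2, 9), Rational(-1, 4023))) = Add(0, Mul(7, Rational(-1, 4023))) = Add(0, Rational(-7, 4023)) = Rational(-7, 4023)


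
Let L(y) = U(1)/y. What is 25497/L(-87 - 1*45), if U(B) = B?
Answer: -3365604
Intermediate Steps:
L(y) = 1/y
25497/L(-87 - 1*45) = 25497/(1/(-87 - 1*45)) = 25497/(1/(-87 - 45)) = 25497/(1/(-132)) = 25497/(-1/132) = 25497*(-132) = -3365604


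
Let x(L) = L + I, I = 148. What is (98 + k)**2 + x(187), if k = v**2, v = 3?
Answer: 11784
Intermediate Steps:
k = 9 (k = 3**2 = 9)
x(L) = 148 + L (x(L) = L + 148 = 148 + L)
(98 + k)**2 + x(187) = (98 + 9)**2 + (148 + 187) = 107**2 + 335 = 11449 + 335 = 11784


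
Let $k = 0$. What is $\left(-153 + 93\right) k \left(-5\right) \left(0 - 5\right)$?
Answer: $0$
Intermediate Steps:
$\left(-153 + 93\right) k \left(-5\right) \left(0 - 5\right) = \left(-153 + 93\right) 0 \left(-5\right) \left(0 - 5\right) = - 60 \cdot 0 \left(-5\right) = \left(-60\right) 0 = 0$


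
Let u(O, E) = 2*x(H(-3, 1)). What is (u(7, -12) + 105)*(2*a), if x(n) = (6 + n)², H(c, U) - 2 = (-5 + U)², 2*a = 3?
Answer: 3771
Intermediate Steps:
a = 3/2 (a = (½)*3 = 3/2 ≈ 1.5000)
H(c, U) = 2 + (-5 + U)²
u(O, E) = 1152 (u(O, E) = 2*(6 + (2 + (-5 + 1)²))² = 2*(6 + (2 + (-4)²))² = 2*(6 + (2 + 16))² = 2*(6 + 18)² = 2*24² = 2*576 = 1152)
(u(7, -12) + 105)*(2*a) = (1152 + 105)*(2*(3/2)) = 1257*3 = 3771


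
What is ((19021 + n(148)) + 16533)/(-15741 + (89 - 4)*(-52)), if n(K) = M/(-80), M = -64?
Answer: -177774/100805 ≈ -1.7635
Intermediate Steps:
n(K) = ⅘ (n(K) = -64/(-80) = -64*(-1/80) = ⅘)
((19021 + n(148)) + 16533)/(-15741 + (89 - 4)*(-52)) = ((19021 + ⅘) + 16533)/(-15741 + (89 - 4)*(-52)) = (95109/5 + 16533)/(-15741 + 85*(-52)) = 177774/(5*(-15741 - 4420)) = (177774/5)/(-20161) = (177774/5)*(-1/20161) = -177774/100805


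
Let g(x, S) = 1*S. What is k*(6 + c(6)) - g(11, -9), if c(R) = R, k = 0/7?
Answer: 9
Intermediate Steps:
k = 0 (k = 0*(1/7) = 0)
g(x, S) = S
k*(6 + c(6)) - g(11, -9) = 0*(6 + 6) - 1*(-9) = 0*12 + 9 = 0 + 9 = 9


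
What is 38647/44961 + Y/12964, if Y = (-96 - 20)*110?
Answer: -2595809/20816943 ≈ -0.12470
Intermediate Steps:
Y = -12760 (Y = -116*110 = -12760)
38647/44961 + Y/12964 = 38647/44961 - 12760/12964 = 38647*(1/44961) - 12760*1/12964 = 5521/6423 - 3190/3241 = -2595809/20816943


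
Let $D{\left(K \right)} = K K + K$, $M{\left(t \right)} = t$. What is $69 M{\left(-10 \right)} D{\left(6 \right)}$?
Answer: $-28980$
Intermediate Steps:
$D{\left(K \right)} = K + K^{2}$ ($D{\left(K \right)} = K^{2} + K = K + K^{2}$)
$69 M{\left(-10 \right)} D{\left(6 \right)} = 69 \left(-10\right) 6 \left(1 + 6\right) = - 690 \cdot 6 \cdot 7 = \left(-690\right) 42 = -28980$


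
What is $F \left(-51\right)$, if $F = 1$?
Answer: $-51$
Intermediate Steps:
$F \left(-51\right) = 1 \left(-51\right) = -51$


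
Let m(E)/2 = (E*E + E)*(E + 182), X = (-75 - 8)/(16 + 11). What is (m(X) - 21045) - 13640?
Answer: -637795879/19683 ≈ -32403.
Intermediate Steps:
X = -83/27 ≈ -3.0741
m(E) = 2*(182 + E)*(E + E²) (m(E) = 2*((E*E + E)*(E + 182)) = 2*((E² + E)*(182 + E)) = 2*((E + E²)*(182 + E)) = 2*((182 + E)*(E + E²)) = 2*(182 + E)*(E + E²))
(m(X) - 21045) - 13640 = (2*(-83/27)*(182 + (-83/27)² + 183*(-83/27)) - 21045) - 13640 = (2*(-83/27)*(182 + 6889/729 - 5063/9) - 21045) - 13640 = (2*(-83/27)*(-270536/729) - 21045) - 13640 = (44908976/19683 - 21045) - 13640 = -369319759/19683 - 13640 = -637795879/19683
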